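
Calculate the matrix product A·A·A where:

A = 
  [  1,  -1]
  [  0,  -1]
A^3 = 
  [  1,  -1]
  [  0,  -1]

A² = A·A:
A²[1,1] = (1)(1) + (-1)(0) = 1
A²[1,2] = (1)(-1) + (-1)(-1) = 0
A²[2,1] = (0)(1) + (-1)(0) = 0
A²[2,2] = (0)(-1) + (-1)(-1) = 1
A² = 
  [  1,   0]
  [  0,   1]

A^3 = A^2·A:
A^3[1,1] = (1)(1) + (0)(0) = 1
A^3[1,2] = (1)(-1) + (0)(-1) = -1
A^3[2,1] = (0)(1) + (1)(0) = 0
A^3[2,2] = (0)(-1) + (1)(-1) = -1
A^3 = 
  [  1,  -1]
  [  0,  -1]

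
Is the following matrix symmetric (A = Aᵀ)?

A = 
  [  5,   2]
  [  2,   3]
Yes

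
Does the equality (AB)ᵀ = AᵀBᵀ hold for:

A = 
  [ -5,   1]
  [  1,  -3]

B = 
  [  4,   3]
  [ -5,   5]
No

(AB)ᵀ = 
  [-25,  19]
  [-10, -12]

AᵀBᵀ = 
  [-17,  30]
  [ -5, -20]

The two matrices differ, so (AB)ᵀ ≠ AᵀBᵀ in general. The correct identity is (AB)ᵀ = BᵀAᵀ.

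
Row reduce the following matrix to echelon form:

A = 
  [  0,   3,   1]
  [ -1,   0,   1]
Row operations:
Swap R1 ↔ R2

Resulting echelon form:
REF = 
  [ -1,   0,   1]
  [  0,   3,   1]

Rank = 2 (number of non-zero pivot rows).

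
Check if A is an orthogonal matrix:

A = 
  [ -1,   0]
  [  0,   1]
Yes

AᵀA = 
  [  1,   0]
  [  0,   1]
= I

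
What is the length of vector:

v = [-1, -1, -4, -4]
5.831

||v||₂ = √((-1)² + (-1)² + (-4)² + (-4)²) = √34 = 5.831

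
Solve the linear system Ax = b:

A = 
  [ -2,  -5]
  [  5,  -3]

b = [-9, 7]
x = [2, 1]

Row reduce the augmented matrix [A|b]:
R2 → R2 + (5/2)·R1
REF = 
  [   -2,    -5,    -9]
  [    0, -31/2, -31/2]

Back-substitution:
x₂ = (-31/2) / (-31/2) = 1
x₁ = (-9 - (-5)(1)) / (-2) = 2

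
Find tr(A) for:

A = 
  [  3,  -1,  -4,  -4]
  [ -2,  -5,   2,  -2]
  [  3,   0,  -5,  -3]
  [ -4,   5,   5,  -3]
-10

tr(A) = 3 + -5 + -5 + -3 = -10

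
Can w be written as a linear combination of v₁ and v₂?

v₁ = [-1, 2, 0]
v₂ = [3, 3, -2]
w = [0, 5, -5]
No

Form the augmented matrix and row-reduce:
[v₁|v₂|w] = 
  [ -1,   3,   0]
  [  2,   3,   5]
  [  0,  -2,  -5]
R2 → R2 + (2)·R1
R3 → R3 + (2/9)·R2
REF = 
  [   -1,     3,     0]
  [    0,     9,     5]
  [    0,     0, -35/9]

Row 3 reads [0 0 | -35/9], i.e. 0 = -35/9, so the system is inconsistent and w ∉ span{v₁, v₂}.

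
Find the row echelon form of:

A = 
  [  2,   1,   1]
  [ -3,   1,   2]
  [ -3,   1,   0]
Row operations:
R2 → R2 + (3/2)·R1
R3 → R3 + (3/2)·R1
R3 → R3 - (1)·R2

Resulting echelon form:
REF = 
  [  2,   1,   1]
  [  0, 5/2, 7/2]
  [  0,   0,  -2]

Rank = 3 (number of non-zero pivot rows).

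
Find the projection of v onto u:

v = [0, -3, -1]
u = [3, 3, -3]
proj_u(v) = [-2/3, -2/3, 2/3]

v·u = (0)(3) + (-3)(3) + (-1)(-3) = -6
u·u = (3)² + (3)² + (-3)² = 27
proj_u(v) = (v·u / u·u) × u = (-6/27) × u = (-2/9) × u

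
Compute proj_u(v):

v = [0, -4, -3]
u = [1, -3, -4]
proj_u(v) = [12/13, -36/13, -48/13]

v·u = (0)(1) + (-4)(-3) + (-3)(-4) = 24
u·u = (1)² + (-3)² + (-4)² = 26
proj_u(v) = (v·u / u·u) × u = (24/26) × u = (12/13) × u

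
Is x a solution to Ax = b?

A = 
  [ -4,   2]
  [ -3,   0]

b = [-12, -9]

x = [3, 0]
Yes

Ax = [-12, -9] = b ✓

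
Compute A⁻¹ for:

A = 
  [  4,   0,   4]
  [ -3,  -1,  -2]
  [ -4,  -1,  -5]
det(A) = (4)·((-1)(-5) - (-2)(-1)) - (0)·((-3)(-5) - (-2)(-4)) + (4)·((-3)(-1) - (-1)(-4))
  = (4)(3) - (0)(7) + (4)(-1)
  = 8
det(A) = 8 ≠ 0, so A is invertible.

Cofactors Cᵢⱼ = (-1)ⁱ⁺ʲ·Mᵢⱼ:
C = 
  [  3,  -7,  -1]
  [ -4,  -4,   4]
  [  4,  -4,  -4]

adj(A) = Cᵀ:
adj(A) = 
  [  3,  -4,   4]
  [ -7,  -4,  -4]
  [ -1,   4,  -4]

A⁻¹ = (1/8) · adj(A):
A⁻¹ = 
  [ 3/8, -1/2,  1/2]
  [-7/8, -1/2, -1/2]
  [-1/8,  1/2, -1/2]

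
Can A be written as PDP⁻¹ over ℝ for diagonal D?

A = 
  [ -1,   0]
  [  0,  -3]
Yes

tr(A) = -4, det(A) = 3
Characteristic polynomial: λ² - tr(A)λ + det(A) = λ² + 4λ + 3
λ² + 4λ + 3 = (λ + 3)(λ + 1)
Eigenvalues: -1, -3
λ=-3: alg. mult. = 1, geom. mult. = 2 - rank(A - (-3)I) = 2 - 1 = 1
λ=-1: alg. mult. = 1, geom. mult. = 2 - rank(A - (-1)I) = 2 - 1 = 1
Sum of geometric multiplicities equals n, so A has n independent eigenvectors.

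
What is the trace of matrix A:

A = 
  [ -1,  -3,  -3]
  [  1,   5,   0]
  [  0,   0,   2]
6

tr(A) = -1 + 5 + 2 = 6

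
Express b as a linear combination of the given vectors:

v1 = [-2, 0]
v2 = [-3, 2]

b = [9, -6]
c1 = 0, c2 = -3

b = 0·v1 + -3·v2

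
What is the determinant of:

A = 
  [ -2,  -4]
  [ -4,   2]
For a 2×2 matrix, det = ad - bc = (-2)(2) - (-4)(-4) = -20

det(A) = -20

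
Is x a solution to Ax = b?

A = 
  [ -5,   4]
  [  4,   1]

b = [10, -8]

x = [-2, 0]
Yes

Ax = [10, -8] = b ✓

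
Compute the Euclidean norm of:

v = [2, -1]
2.236

||v||₂ = √((2)² + (-1)²) = √5 = 2.236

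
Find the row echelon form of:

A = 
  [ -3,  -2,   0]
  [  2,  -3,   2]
Row operations:
R2 → R2 + (2/3)·R1

Resulting echelon form:
REF = 
  [   -3,    -2,     0]
  [    0, -13/3,     2]

Rank = 2 (number of non-zero pivot rows).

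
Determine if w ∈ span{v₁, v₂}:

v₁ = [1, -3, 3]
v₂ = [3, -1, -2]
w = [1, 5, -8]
Yes

Form the augmented matrix and row-reduce:
[v₁|v₂|w] = 
  [  1,   3,   1]
  [ -3,  -1,   5]
  [  3,  -2,  -8]
R2 → R2 + (3)·R1
R3 → R3 - (3)·R1
R3 → R3 + (11/8)·R2
REF = 
  [  1,   3,   1]
  [  0,   8,   8]
  [  0,   0,   0]

No row of the form [0 0 | nonzero], so the system is consistent. Back-substitution gives c₁ = -2, c₂ = 1: w = (-2)·v₁ + (1)·v₂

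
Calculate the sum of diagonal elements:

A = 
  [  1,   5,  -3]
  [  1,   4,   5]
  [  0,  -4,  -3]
2

tr(A) = 1 + 4 + -3 = 2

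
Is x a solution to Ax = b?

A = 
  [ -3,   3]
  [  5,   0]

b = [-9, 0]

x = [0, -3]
Yes

Ax = [-9, 0] = b ✓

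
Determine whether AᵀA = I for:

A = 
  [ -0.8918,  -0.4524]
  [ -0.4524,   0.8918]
Yes

AᵀA = 
  [  1,   0]
  [  0,   1]
≈ I (equal to I up to the 4-dp rounding of the entries)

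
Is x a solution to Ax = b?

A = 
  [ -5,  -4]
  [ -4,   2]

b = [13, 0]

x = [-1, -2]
Yes

Ax = [13, 0] = b ✓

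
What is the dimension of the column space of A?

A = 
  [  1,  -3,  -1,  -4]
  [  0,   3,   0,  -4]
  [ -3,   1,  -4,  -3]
dim(Col(A)) = 3

Row reduce:
R3 → R3 + (3)·R1
R3 → R3 + (8/3)·R2
REF = 
  [    1,    -3,    -1,    -4]
  [    0,     3,     0,    -4]
  [    0,     0,    -7, -77/3]
Pivot columns: 1, 2, 3 → 3 pivots.
dim(Col(A)) = number of pivot columns = 3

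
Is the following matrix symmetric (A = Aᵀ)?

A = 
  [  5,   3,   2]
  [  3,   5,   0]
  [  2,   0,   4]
Yes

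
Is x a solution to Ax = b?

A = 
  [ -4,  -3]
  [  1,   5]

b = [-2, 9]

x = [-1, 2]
Yes

Ax = [-2, 9] = b ✓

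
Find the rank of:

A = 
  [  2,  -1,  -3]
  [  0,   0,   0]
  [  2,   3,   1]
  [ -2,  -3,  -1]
Row reduce:
R3 → R3 - (1)·R1
R4 → R4 + (1)·R1
Swap R2 ↔ R3
R4 → R4 + (1)·R2
REF = 
  [  2,  -1,  -3]
  [  0,   4,   4]
  [  0,   0,   0]
  [  0,   0,   0]
Pivot columns: 1, 2 → 2 pivots.

rank(A) = 2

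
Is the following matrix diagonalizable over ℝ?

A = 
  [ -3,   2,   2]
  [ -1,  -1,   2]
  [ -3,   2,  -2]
No

Characteristic polynomial: det(λI - A) = λ³ + 6λ² + 15λ + 20
By the rational root theorem any rational root is an integer dividing 20; none of those is a root, so p(λ) has no rational roots and hence (being an irreducible cubic) no repeated roots.
Discriminant of the cubic: Δ = -1080
Δ < 0 ⇒ one real eigenvalue and a complex-conjugate pair: λ ≈ -3.288, -1.356 + 2.06i, -1.356 - 2.06i
Has complex eigenvalues (not diagonalizable over ℝ).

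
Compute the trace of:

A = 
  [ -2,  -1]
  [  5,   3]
1

tr(A) = -2 + 3 = 1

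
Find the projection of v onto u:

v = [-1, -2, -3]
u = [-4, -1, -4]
proj_u(v) = [-24/11, -6/11, -24/11]

v·u = (-1)(-4) + (-2)(-1) + (-3)(-4) = 18
u·u = (-4)² + (-1)² + (-4)² = 33
proj_u(v) = (v·u / u·u) × u = (18/33) × u = (6/11) × u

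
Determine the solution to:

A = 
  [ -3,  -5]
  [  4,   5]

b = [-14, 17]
Row reduce the augmented matrix [A|b]:
R2 → R2 + (4/3)·R1
REF = 
  [  -3,   -5,  -14]
  [   0, -5/3, -5/3]

Back-substitution:
x₂ = (-5/3) / (-5/3) = 1
x₁ = (-14 - (-5)(1)) / (-3) = 3

x = [3, 1]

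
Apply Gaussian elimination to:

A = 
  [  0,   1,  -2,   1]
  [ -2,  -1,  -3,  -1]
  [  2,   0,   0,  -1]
Row operations:
Swap R1 ↔ R2
R3 → R3 + (1)·R1
R3 → R3 + (1)·R2

Resulting echelon form:
REF = 
  [ -2,  -1,  -3,  -1]
  [  0,   1,  -2,   1]
  [  0,   0,  -5,  -1]

Rank = 3 (number of non-zero pivot rows).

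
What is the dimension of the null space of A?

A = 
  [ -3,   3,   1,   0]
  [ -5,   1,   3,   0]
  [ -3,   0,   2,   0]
nullity(A) = 2

Row reduce:
R2 → R2 - (5/3)·R1
R3 → R3 - (1)·R1
R3 → R3 - (3/4)·R2
REF = 
  [ -3,   3,   1,   0]
  [  0,  -4, 4/3,   0]
  [  0,   0,   0,   0]
Pivot columns: 1, 2 → 2 pivots.
rank(A) = 2, so nullity(A) = 4 - 2 = 2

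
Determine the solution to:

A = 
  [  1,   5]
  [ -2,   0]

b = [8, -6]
Row reduce the augmented matrix [A|b]:
R2 → R2 + (2)·R1
REF = 
  [  1,   5,   8]
  [  0,  10,  10]

Back-substitution:
x₂ = 10 / 10 = 1
x₁ = (8 - (5)(1)) / 1 = 3

x = [3, 1]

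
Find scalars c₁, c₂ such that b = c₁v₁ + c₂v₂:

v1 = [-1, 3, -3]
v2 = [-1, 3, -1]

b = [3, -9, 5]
c1 = -1, c2 = -2

b = -1·v1 + -2·v2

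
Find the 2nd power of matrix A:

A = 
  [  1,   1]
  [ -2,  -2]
A² = A·A:
A²[1,1] = (1)(1) + (1)(-2) = -1
A²[1,2] = (1)(1) + (1)(-2) = -1
A²[2,1] = (-2)(1) + (-2)(-2) = 2
A²[2,2] = (-2)(1) + (-2)(-2) = 2
A² = 
  [ -1,  -1]
  [  2,   2]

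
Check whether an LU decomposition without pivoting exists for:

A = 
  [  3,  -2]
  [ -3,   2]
Yes.
A[1,1] = 3 ≠ 0, so Gaussian elimination proceeds without a row swap: multiplier ℓ₂₁ = (-3)/(3) = -1, and U[2,2] = 2 - (-1)(-2) = 0.
L = 
  [  1,   0]
  [ -1,   1]
U = 
  [  3,  -2]
  [  0,   0]
Check row 2 of LU: [(-1)(3), (-1)(-2) + 0] = [-3, 2] = row 2 of A ✓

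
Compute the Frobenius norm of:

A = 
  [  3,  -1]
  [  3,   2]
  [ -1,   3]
||A||_F = 5.745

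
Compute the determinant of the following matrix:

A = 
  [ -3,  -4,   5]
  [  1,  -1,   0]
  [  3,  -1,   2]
Cofactor expansion along row 1:
det(A) = (-3)·((-1)(2) - (0)(-1)) - (-4)·((1)(2) - (0)(3)) + (5)·((1)(-1) - (-1)(3))
  = (-3)(-2) - (-4)(2) + (5)(2)
  = 24

det(A) = 24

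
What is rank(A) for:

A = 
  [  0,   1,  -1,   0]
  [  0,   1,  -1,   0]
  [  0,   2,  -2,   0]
rank(A) = 1

Row reduce:
R2 → R2 - (1)·R1
R3 → R3 - (2)·R1
REF = 
  [  0,   1,  -1,   0]
  [  0,   0,   0,   0]
  [  0,   0,   0,   0]
Pivot columns: 2 → 1 pivot.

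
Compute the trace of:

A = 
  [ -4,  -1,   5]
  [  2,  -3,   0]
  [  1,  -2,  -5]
-12

tr(A) = -4 + -3 + -5 = -12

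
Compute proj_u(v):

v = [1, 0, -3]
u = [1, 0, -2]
proj_u(v) = [7/5, 0, -14/5]

v·u = (1)(1) + (0)(0) + (-3)(-2) = 7
u·u = (1)² + (0)² + (-2)² = 5
proj_u(v) = (v·u / u·u) × u = (7/5) × u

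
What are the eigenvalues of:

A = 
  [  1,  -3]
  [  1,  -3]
tr(A) = -2, det(A) = 0
Characteristic polynomial: λ² - tr(A)λ + det(A) = λ² + 2λ
λ² + 2λ = λ(λ + 2)

λ = 0, -2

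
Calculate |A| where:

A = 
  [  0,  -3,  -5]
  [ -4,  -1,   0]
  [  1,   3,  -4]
Cofactor expansion along row 1:
det(A) = (0)·((-1)(-4) - (0)(3)) - (-3)·((-4)(-4) - (0)(1)) + (-5)·((-4)(3) - (-1)(1))
  = (0)(4) - (-3)(16) + (-5)(-11)
  = 103

det(A) = 103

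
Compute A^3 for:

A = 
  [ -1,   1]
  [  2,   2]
A² = A·A:
A²[1,1] = (-1)(-1) + (1)(2) = 3
A²[1,2] = (-1)(1) + (1)(2) = 1
A²[2,1] = (2)(-1) + (2)(2) = 2
A²[2,2] = (2)(1) + (2)(2) = 6
A² = 
  [  3,   1]
  [  2,   6]

A^3 = A^2·A:
A^3[1,1] = (3)(-1) + (1)(2) = -1
A^3[1,2] = (3)(1) + (1)(2) = 5
A^3[2,1] = (2)(-1) + (6)(2) = 10
A^3[2,2] = (2)(1) + (6)(2) = 14
A^3 = 
  [ -1,   5]
  [ 10,  14]

Therefore
A^3 = 
  [ -1,   5]
  [ 10,  14]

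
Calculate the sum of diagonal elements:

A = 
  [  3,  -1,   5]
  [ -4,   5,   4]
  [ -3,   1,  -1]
7

tr(A) = 3 + 5 + -1 = 7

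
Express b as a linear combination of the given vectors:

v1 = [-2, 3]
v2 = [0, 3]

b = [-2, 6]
c1 = 1, c2 = 1

b = 1·v1 + 1·v2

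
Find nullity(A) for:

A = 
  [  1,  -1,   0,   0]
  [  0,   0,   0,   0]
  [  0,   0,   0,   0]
nullity(A) = 3

Row reduce:
(no row operations needed)
REF = 
  [  1,  -1,   0,   0]
  [  0,   0,   0,   0]
  [  0,   0,   0,   0]
Pivot columns: 1 → 1 pivot.
rank(A) = 1, so nullity(A) = 4 - 1 = 3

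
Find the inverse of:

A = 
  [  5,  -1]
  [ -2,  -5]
det(A) = (5)(-5) - (-1)(-2) = -27
For a 2×2 matrix, A⁻¹ = (1/det(A)) · [[d, -b], [-c, a]]
    = (-1/27) · [[-5, 1], [2, 5]]

A⁻¹ = 
  [ 5/27, -1/27]
  [-2/27, -5/27]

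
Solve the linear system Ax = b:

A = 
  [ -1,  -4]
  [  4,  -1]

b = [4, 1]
x = [0, -1]

Row reduce the augmented matrix [A|b]:
R2 → R2 + (4)·R1
REF = 
  [ -1,  -4,   4]
  [  0, -17,  17]

Back-substitution:
x₂ = 17 / (-17) = -1
x₁ = (4 - (-4)(-1)) / (-1) = 0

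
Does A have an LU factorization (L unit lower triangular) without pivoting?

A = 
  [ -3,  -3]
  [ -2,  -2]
Yes.
A[1,1] = -3 ≠ 0, so Gaussian elimination proceeds without a row swap: multiplier ℓ₂₁ = (-2)/(-3) = 2/3, and U[2,2] = -2 - (2/3)(-3) = 0.
L = 
  [  1,   0]
  [2/3,   1]
U = 
  [ -3,  -3]
  [  0,   0]
Check row 2 of LU: [(2/3)(-3), (2/3)(-3) + 0] = [-2, -2] = row 2 of A ✓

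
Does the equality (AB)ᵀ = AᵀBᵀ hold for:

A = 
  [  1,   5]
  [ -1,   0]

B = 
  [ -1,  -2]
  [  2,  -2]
No

(AB)ᵀ = 
  [  9,   1]
  [-12,   2]

AᵀBᵀ = 
  [  1,   4]
  [ -5,  10]

The two matrices differ, so (AB)ᵀ ≠ AᵀBᵀ in general. The correct identity is (AB)ᵀ = BᵀAᵀ.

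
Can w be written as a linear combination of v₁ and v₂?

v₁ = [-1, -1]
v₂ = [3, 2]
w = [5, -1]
Yes

Form the augmented matrix and row-reduce:
[v₁|v₂|w] = 
  [ -1,   3,   5]
  [ -1,   2,  -1]
R2 → R2 - (1)·R1
REF = 
  [ -1,   3,   5]
  [  0,  -1,  -6]

No row of the form [0 0 | nonzero], so the system is consistent. Back-substitution gives c₁ = 13, c₂ = 6: w = (13)·v₁ + (6)·v₂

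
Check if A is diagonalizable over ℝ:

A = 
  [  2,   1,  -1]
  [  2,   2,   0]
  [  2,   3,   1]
No

Characteristic polynomial: det(λI - A) = λ³ - 5λ² + 8λ
The constant term is 0, so λ = 0 is a root: p(λ) = λ(λ² - 5λ + 8)
λ² - 5λ + 8 = 0  ⇒  λ = (5 ± √((-5)² - 4·(8)))/2 = (5 ± √(-7))/2
  = (5 + i√7)/2,  (5 - i√7)/2
Eigenvalues: 0, (5 + i√7)/2, (5 - i√7)/2  (≈ 0, 2.5 + 1.323i, 2.5 - 1.323i)
Has complex eigenvalues (not diagonalizable over ℝ).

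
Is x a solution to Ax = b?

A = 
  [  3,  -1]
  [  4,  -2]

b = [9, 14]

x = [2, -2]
No

Ax = [8, 12] ≠ b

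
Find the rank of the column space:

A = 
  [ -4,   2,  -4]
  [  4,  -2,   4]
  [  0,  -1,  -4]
dim(Col(A)) = 2

Row reduce:
R2 → R2 + (1)·R1
Swap R2 ↔ R3
REF = 
  [ -4,   2,  -4]
  [  0,  -1,  -4]
  [  0,   0,   0]
Pivot columns: 1, 2 → 2 pivots.
dim(Col(A)) = number of pivot columns = 2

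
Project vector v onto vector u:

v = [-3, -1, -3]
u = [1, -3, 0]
proj_u(v) = [0, 0, 0]

v·u = (-3)(1) + (-1)(-3) + (-3)(0) = 0
u·u = (1)² + (-3)² + (0)² = 10
proj_u(v) = (v·u / u·u) × u = (0/10) × u = (0) × u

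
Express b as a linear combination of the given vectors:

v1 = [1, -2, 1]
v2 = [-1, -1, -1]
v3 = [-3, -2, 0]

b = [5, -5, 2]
c1 = 3, c2 = 1, c3 = -1

b = 3·v1 + 1·v2 + -1·v3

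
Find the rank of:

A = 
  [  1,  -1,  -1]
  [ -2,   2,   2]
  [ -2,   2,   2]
Row reduce:
R2 → R2 + (2)·R1
R3 → R3 + (2)·R1
REF = 
  [  1,  -1,  -1]
  [  0,   0,   0]
  [  0,   0,   0]
Pivot columns: 1 → 1 pivot.

rank(A) = 1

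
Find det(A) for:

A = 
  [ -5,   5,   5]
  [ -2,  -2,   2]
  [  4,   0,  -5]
-20

Cofactor expansion along row 1:
det(A) = (-5)·((-2)(-5) - (2)(0)) - (5)·((-2)(-5) - (2)(4)) + (5)·((-2)(0) - (-2)(4))
  = (-5)(10) - (5)(2) + (5)(8)
  = -20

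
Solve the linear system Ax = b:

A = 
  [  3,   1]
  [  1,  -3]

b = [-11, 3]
x = [-3, -2]

Row reduce the augmented matrix [A|b]:
R2 → R2 - (1/3)·R1
REF = 
  [    3,     1,   -11]
  [    0, -10/3,  20/3]

Back-substitution:
x₂ = (20/3) / (-10/3) = -2
x₁ = (-11 - (1)(-2)) / 3 = -3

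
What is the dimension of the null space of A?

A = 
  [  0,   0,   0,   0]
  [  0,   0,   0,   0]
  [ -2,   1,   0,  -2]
nullity(A) = 3

Row reduce:
Swap R1 ↔ R3
REF = 
  [ -2,   1,   0,  -2]
  [  0,   0,   0,   0]
  [  0,   0,   0,   0]
Pivot columns: 1 → 1 pivot.
rank(A) = 1, so nullity(A) = 4 - 1 = 3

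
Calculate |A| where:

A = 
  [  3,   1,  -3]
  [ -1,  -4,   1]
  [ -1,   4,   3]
Cofactor expansion along row 1:
det(A) = (3)·((-4)(3) - (1)(4)) - (1)·((-1)(3) - (1)(-1)) + (-3)·((-1)(4) - (-4)(-1))
  = (3)(-16) - (1)(-2) + (-3)(-8)
  = -22

det(A) = -22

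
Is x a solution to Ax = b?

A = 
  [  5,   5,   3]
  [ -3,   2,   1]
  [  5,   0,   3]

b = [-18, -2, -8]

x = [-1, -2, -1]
Yes

Ax = [-18, -2, -8] = b ✓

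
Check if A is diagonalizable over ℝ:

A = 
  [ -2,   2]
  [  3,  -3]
Yes

tr(A) = -5, det(A) = 0
Characteristic polynomial: λ² - tr(A)λ + det(A) = λ² + 5λ
λ² + 5λ = λ(λ + 5)
Eigenvalues: 0, -5
λ=-5: alg. mult. = 1, geom. mult. = 2 - rank(A - (-5)I) = 2 - 1 = 1
λ=0: alg. mult. = 1, geom. mult. = 2 - rank(A - (0)I) = 2 - 1 = 1
Sum of geometric multiplicities equals n, so A has n independent eigenvectors.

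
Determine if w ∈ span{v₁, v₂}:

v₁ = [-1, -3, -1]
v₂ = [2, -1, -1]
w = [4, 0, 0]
No

Form the augmented matrix and row-reduce:
[v₁|v₂|w] = 
  [ -1,   2,   4]
  [ -3,  -1,   0]
  [ -1,  -1,   0]
R2 → R2 - (3)·R1
R3 → R3 - (1)·R1
R3 → R3 - (3/7)·R2
REF = 
  [ -1,   2,   4]
  [  0,  -7, -12]
  [  0,   0, 8/7]

Row 3 reads [0 0 | 8/7], i.e. 0 = 8/7, so the system is inconsistent and w ∉ span{v₁, v₂}.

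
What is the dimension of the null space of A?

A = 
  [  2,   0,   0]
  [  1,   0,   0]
nullity(A) = 2

Row reduce:
R2 → R2 - (1/2)·R1
REF = 
  [  2,   0,   0]
  [  0,   0,   0]
Pivot columns: 1 → 1 pivot.
rank(A) = 1, so nullity(A) = 3 - 1 = 2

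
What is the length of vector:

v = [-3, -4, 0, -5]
7.071

||v||₂ = √((-3)² + (-4)² + (0)² + (-5)²) = √50 = 7.071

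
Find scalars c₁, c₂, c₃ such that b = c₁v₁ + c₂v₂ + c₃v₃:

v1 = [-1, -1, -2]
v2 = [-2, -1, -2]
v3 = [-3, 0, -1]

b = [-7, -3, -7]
c1 = 2, c2 = 1, c3 = 1

b = 2·v1 + 1·v2 + 1·v3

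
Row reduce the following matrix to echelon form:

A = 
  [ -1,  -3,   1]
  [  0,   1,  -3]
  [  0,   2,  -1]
Row operations:
R3 → R3 - (2)·R2

Resulting echelon form:
REF = 
  [ -1,  -3,   1]
  [  0,   1,  -3]
  [  0,   0,   5]

Rank = 3 (number of non-zero pivot rows).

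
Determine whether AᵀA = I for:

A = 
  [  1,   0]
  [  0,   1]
Yes

AᵀA = 
  [  1,   0]
  [  0,   1]
= I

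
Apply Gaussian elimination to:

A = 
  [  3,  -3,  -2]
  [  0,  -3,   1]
Row operations:
No row operations needed (already in echelon form).

Resulting echelon form:
REF = 
  [  3,  -3,  -2]
  [  0,  -3,   1]

Rank = 2 (number of non-zero pivot rows).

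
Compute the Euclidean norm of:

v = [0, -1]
1

||v||₂ = √((0)² + (-1)²) = √1 = 1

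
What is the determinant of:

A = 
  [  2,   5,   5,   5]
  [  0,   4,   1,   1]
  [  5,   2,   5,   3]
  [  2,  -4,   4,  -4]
332

Cofactor expansion along row 1: det(A) = a₁₁M₁₁ - a₁₂M₁₂ + a₁₃M₁₃ - a₁₄M₁₄

M₁₁ = det[[4, 1, 1]; [2, 5, 3]; [-4, 4, -4]]
  = (4)·((5)(-4) - (3)(4)) - (1)·((2)(-4) - (3)(-4)) + (1)·((2)(4) - (5)(-4))
  = (4)(-32) - (1)(4) + (1)(28)
  = -104
M₁₂ = det[[0, 1, 1]; [5, 5, 3]; [2, 4, -4]]
  = (0)·((5)(-4) - (3)(4)) - (1)·((5)(-4) - (3)(2)) + (1)·((5)(4) - (5)(2))
  = (0)(-32) - (1)(-26) + (1)(10)
  = 36
M₁₃ = det[[0, 4, 1]; [5, 2, 3]; [2, -4, -4]]
  = (0)·((2)(-4) - (3)(-4)) - (4)·((5)(-4) - (3)(2)) + (1)·((5)(-4) - (2)(2))
  = (0)(4) - (4)(-26) + (1)(-24)
  = 80
M₁₄ = det[[0, 4, 1]; [5, 2, 5]; [2, -4, 4]]
  = (0)·((2)(4) - (5)(-4)) - (4)·((5)(4) - (5)(2)) + (1)·((5)(-4) - (2)(2))
  = (0)(28) - (4)(10) + (1)(-24)
  = -64

det(A) = (2)(-104) - (5)(36) + (5)(80) - (5)(-64) = 332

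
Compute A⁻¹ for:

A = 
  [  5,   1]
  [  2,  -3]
det(A) = (5)(-3) - (1)(2) = -17
For a 2×2 matrix, A⁻¹ = (1/det(A)) · [[d, -b], [-c, a]]
    = (-1/17) · [[-3, -1], [-2, 5]]

A⁻¹ = 
  [ 3/17,  1/17]
  [ 2/17, -5/17]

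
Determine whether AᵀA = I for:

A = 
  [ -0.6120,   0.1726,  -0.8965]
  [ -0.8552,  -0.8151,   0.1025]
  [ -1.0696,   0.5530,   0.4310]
No

AᵀA = 
  [  2.2500,   0,   0]
  [  0,   1,   0.0001]
  [  0,   0.0001,   1]
≠ I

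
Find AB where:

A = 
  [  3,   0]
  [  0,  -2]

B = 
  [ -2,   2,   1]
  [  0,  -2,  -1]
A is 2×2 and B is 2×3, so AB is 2×3. Each entry is (row of A)·(column of B):
AB[1,1] = (3)(-2) + (0)(0) = -6
AB[1,2] = (3)(2) + (0)(-2) = 6
AB[1,3] = (3)(1) + (0)(-1) = 3
AB[2,1] = (0)(-2) + (-2)(0) = 0
AB[2,2] = (0)(2) + (-2)(-2) = 4
AB[2,3] = (0)(1) + (-2)(-1) = 2

AB = 
  [ -6,   6,   3]
  [  0,   4,   2]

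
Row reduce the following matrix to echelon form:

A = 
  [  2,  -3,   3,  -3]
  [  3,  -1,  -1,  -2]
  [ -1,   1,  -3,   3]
Row operations:
R2 → R2 - (3/2)·R1
R3 → R3 + (1/2)·R1
R3 → R3 + (1/7)·R2

Resulting echelon form:
REF = 
  [    2,    -3,     3,    -3]
  [    0,   7/2, -11/2,   5/2]
  [    0,     0, -16/7,  13/7]

Rank = 3 (number of non-zero pivot rows).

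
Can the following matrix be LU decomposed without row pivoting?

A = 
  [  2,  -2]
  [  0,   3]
Yes.
A[1,1] = 2 ≠ 0, so Gaussian elimination proceeds without a row swap: multiplier ℓ₂₁ = (0)/(2) = 0, and U[2,2] = 3 - (0)(-2) = 3.
L = 
  [  1,   0]
  [  0,   1]
U = 
  [  2,  -2]
  [  0,   3]
Check row 2 of LU: [(0)(2), (0)(-2) + 3] = [0, 3] = row 2 of A ✓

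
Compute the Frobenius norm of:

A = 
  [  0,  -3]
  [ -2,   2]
||A||_F = 4.123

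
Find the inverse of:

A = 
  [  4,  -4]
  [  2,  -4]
det(A) = (4)(-4) - (-4)(2) = -8
For a 2×2 matrix, A⁻¹ = (1/det(A)) · [[d, -b], [-c, a]]
    = (-1/8) · [[-4, 4], [-2, 4]]

A⁻¹ = 
  [ 1/2, -1/2]
  [ 1/4, -1/2]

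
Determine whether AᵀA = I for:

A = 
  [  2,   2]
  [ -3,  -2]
No

AᵀA = 
  [ 13,  10]
  [ 10,   8]
≠ I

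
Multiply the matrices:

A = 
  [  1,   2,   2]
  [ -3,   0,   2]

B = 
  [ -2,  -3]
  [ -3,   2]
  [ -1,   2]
A is 2×3 and B is 3×2, so AB is 2×2. Each entry is (row of A)·(column of B):
AB[1,1] = (1)(-2) + (2)(-3) + (2)(-1) = -10
AB[1,2] = (1)(-3) + (2)(2) + (2)(2) = 5
AB[2,1] = (-3)(-2) + (0)(-3) + (2)(-1) = 4
AB[2,2] = (-3)(-3) + (0)(2) + (2)(2) = 13

AB = 
  [-10,   5]
  [  4,  13]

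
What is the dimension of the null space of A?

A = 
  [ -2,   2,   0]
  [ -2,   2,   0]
nullity(A) = 2

Row reduce:
R2 → R2 - (1)·R1
REF = 
  [ -2,   2,   0]
  [  0,   0,   0]
Pivot columns: 1 → 1 pivot.
rank(A) = 1, so nullity(A) = 3 - 1 = 2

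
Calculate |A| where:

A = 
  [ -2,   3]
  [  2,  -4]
For a 2×2 matrix, det = ad - bc = (-2)(-4) - (3)(2) = 2

det(A) = 2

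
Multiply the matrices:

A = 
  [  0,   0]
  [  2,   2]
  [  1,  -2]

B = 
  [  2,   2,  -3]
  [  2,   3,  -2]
AB = 
  [  0,   0,   0]
  [  8,  10, -10]
  [ -2,  -4,   1]

A is 3×2 and B is 2×3, so AB is 3×3. Each entry is (row of A)·(column of B):
AB[1,1] = (0)(2) + (0)(2) = 0
AB[1,2] = (0)(2) + (0)(3) = 0
AB[1,3] = (0)(-3) + (0)(-2) = 0
AB[2,1] = (2)(2) + (2)(2) = 8
AB[2,2] = (2)(2) + (2)(3) = 10
AB[2,3] = (2)(-3) + (2)(-2) = -10
AB[3,1] = (1)(2) + (-2)(2) = -2
AB[3,2] = (1)(2) + (-2)(3) = -4
AB[3,3] = (1)(-3) + (-2)(-2) = 1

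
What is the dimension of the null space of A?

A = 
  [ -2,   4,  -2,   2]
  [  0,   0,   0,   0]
nullity(A) = 3

Row reduce:
(no row operations needed)
REF = 
  [ -2,   4,  -2,   2]
  [  0,   0,   0,   0]
Pivot columns: 1 → 1 pivot.
rank(A) = 1, so nullity(A) = 4 - 1 = 3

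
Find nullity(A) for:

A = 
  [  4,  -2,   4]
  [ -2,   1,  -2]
nullity(A) = 2

Row reduce:
R2 → R2 + (1/2)·R1
REF = 
  [  4,  -2,   4]
  [  0,   0,   0]
Pivot columns: 1 → 1 pivot.
rank(A) = 1, so nullity(A) = 3 - 1 = 2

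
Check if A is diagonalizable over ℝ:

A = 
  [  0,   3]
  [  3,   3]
Yes

tr(A) = 3, det(A) = -9
Characteristic polynomial: λ² - tr(A)λ + det(A) = λ² - 3λ - 9
λ² - 3λ - 9 = 0  ⇒  λ = (3 ± √((-3)² - 4·(-9)))/2 = (3 ± √(45))/2
  = (3 + 3√5)/2,  (3 - 3√5)/2
Eigenvalues: (3 + 3√5)/2, (3 - 3√5)/2  (≈ 4.854, -1.854)
The two irrational eigenvalues are distinct (simple), so each has alg. mult. = geom. mult. = 1.
Sum of geometric multiplicities equals n, so A has n independent eigenvectors.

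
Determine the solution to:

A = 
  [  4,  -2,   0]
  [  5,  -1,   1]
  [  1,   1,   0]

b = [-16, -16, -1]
x = [-3, 2, 1]

Row reduce the augmented matrix [A|b]:
R2 → R2 - (5/4)·R1
R3 → R3 - (1/4)·R1
R3 → R3 - (1)·R2
REF = 
  [  4,  -2,   0, -16]
  [  0, 3/2,   1,   4]
  [  0,   0,  -1,  -1]

Back-substitution:
x₃ = (-1) / (-1) = 1
x₂ = (4 - (1)(1)) / (3/2) = 2
x₁ = (-16 - (-2)(2) - (0)(1)) / 4 = -3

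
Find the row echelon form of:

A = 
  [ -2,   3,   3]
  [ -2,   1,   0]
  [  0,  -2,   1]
Row operations:
R2 → R2 - (1)·R1
R3 → R3 - (1)·R2

Resulting echelon form:
REF = 
  [ -2,   3,   3]
  [  0,  -2,  -3]
  [  0,   0,   4]

Rank = 3 (number of non-zero pivot rows).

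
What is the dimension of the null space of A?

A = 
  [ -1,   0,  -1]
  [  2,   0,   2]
nullity(A) = 2

Row reduce:
R2 → R2 + (2)·R1
REF = 
  [ -1,   0,  -1]
  [  0,   0,   0]
Pivot columns: 1 → 1 pivot.
rank(A) = 1, so nullity(A) = 3 - 1 = 2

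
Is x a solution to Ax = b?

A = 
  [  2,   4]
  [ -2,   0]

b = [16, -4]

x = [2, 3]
Yes

Ax = [16, -4] = b ✓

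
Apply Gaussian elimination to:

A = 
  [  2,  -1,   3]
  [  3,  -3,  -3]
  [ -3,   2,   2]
Row operations:
R2 → R2 - (3/2)·R1
R3 → R3 + (3/2)·R1
R3 → R3 + (1/3)·R2

Resulting echelon form:
REF = 
  [    2,    -1,     3]
  [    0,  -3/2, -15/2]
  [    0,     0,     4]

Rank = 3 (number of non-zero pivot rows).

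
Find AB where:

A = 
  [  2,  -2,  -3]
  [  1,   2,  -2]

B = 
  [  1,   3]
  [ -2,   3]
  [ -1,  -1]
AB = 
  [  9,   3]
  [ -1,  11]

A is 2×3 and B is 3×2, so AB is 2×2. Each entry is (row of A)·(column of B):
AB[1,1] = (2)(1) + (-2)(-2) + (-3)(-1) = 9
AB[1,2] = (2)(3) + (-2)(3) + (-3)(-1) = 3
AB[2,1] = (1)(1) + (2)(-2) + (-2)(-1) = -1
AB[2,2] = (1)(3) + (2)(3) + (-2)(-1) = 11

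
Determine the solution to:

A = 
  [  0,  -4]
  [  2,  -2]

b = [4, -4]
x = [-3, -1]

Row reduce the augmented matrix [A|b]:
Swap R1 ↔ R2
REF = 
  [  2,  -2,  -4]
  [  0,  -4,   4]

Back-substitution:
x₂ = 4 / (-4) = -1
x₁ = (-4 - (-2)(-1)) / 2 = -3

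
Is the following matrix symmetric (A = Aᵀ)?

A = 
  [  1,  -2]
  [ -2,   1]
Yes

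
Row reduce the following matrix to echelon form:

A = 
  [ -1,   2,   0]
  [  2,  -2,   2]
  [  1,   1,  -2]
Row operations:
R2 → R2 + (2)·R1
R3 → R3 + (1)·R1
R3 → R3 - (3/2)·R2

Resulting echelon form:
REF = 
  [ -1,   2,   0]
  [  0,   2,   2]
  [  0,   0,  -5]

Rank = 3 (number of non-zero pivot rows).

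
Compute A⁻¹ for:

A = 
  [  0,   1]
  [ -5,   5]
det(A) = (0)(5) - (1)(-5) = 5
For a 2×2 matrix, A⁻¹ = (1/det(A)) · [[d, -b], [-c, a]]
    = (1/5) · [[5, -1], [5, 0]]

A⁻¹ = 
  [   1, -1/5]
  [   1,    0]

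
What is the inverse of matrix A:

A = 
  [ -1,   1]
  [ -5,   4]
det(A) = (-1)(4) - (1)(-5) = 1
For a 2×2 matrix, A⁻¹ = (1/det(A)) · [[d, -b], [-c, a]]
    = (1) · [[4, -1], [5, -1]]

A⁻¹ = 
  [  4,  -1]
  [  5,  -1]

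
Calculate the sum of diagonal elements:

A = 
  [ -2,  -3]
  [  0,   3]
1

tr(A) = -2 + 3 = 1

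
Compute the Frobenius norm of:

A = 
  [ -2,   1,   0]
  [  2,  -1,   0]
||A||_F = 3.162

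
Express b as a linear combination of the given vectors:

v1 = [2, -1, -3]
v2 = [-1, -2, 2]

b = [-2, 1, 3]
c1 = -1, c2 = 0

b = -1·v1 + 0·v2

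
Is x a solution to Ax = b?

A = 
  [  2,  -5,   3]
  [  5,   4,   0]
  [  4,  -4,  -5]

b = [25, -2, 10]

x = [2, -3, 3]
No

Ax = [28, -2, 5] ≠ b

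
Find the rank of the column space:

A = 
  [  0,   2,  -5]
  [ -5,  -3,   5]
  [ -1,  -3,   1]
dim(Col(A)) = 3

Row reduce:
Swap R1 ↔ R2
R3 → R3 - (1/5)·R1
R3 → R3 + (6/5)·R2
REF = 
  [ -5,  -3,   5]
  [  0,   2,  -5]
  [  0,   0,  -6]
Pivot columns: 1, 2, 3 → 3 pivots.
dim(Col(A)) = number of pivot columns = 3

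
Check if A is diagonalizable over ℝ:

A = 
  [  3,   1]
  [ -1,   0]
Yes

tr(A) = 3, det(A) = 1
Characteristic polynomial: λ² - tr(A)λ + det(A) = λ² - 3λ + 1
λ² - 3λ + 1 = 0  ⇒  λ = (3 ± √((-3)² - 4·(1)))/2 = (3 ± √(5))/2
  = (3 + √5)/2,  (3 - √5)/2
Eigenvalues: (3 + √5)/2, (3 - √5)/2  (≈ 2.618, 0.382)
The two irrational eigenvalues are distinct (simple), so each has alg. mult. = geom. mult. = 1.
Sum of geometric multiplicities equals n, so A has n independent eigenvectors.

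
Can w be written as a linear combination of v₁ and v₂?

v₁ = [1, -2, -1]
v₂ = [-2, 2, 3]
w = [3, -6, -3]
Yes

Form the augmented matrix and row-reduce:
[v₁|v₂|w] = 
  [  1,  -2,   3]
  [ -2,   2,  -6]
  [ -1,   3,  -3]
R2 → R2 + (2)·R1
R3 → R3 + (1)·R1
R3 → R3 + (1/2)·R2
REF = 
  [  1,  -2,   3]
  [  0,  -2,   0]
  [  0,   0,   0]

No row of the form [0 0 | nonzero], so the system is consistent. Back-substitution gives c₁ = 3, c₂ = 0: w = (3)·v₁ + (0)·v₂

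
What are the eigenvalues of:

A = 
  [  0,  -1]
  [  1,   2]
λ = 1, 1

tr(A) = 2, det(A) = 1
Characteristic polynomial: λ² - tr(A)λ + det(A) = λ² - 2λ + 1
λ² - 2λ + 1 = (λ - 1)²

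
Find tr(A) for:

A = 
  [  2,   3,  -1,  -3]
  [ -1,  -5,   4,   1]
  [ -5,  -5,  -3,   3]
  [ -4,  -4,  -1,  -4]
-10

tr(A) = 2 + -5 + -3 + -4 = -10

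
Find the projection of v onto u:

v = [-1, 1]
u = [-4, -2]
proj_u(v) = [-2/5, -1/5]

v·u = (-1)(-4) + (1)(-2) = 2
u·u = (-4)² + (-2)² = 20
proj_u(v) = (v·u / u·u) × u = (2/20) × u = (1/10) × u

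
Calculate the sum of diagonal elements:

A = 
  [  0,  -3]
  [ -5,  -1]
-1

tr(A) = 0 + -1 = -1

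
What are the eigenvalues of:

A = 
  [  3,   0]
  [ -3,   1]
λ = 3, 1

tr(A) = 4, det(A) = 3
Characteristic polynomial: λ² - tr(A)λ + det(A) = λ² - 4λ + 3
λ² - 4λ + 3 = (λ - 1)(λ - 3)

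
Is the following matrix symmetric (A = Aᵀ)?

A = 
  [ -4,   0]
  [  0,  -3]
Yes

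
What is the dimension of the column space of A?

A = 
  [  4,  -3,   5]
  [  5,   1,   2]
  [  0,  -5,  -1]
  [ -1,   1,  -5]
dim(Col(A)) = 3

Row reduce:
R2 → R2 - (5/4)·R1
R4 → R4 + (1/4)·R1
R3 → R3 + (20/19)·R2
R4 → R4 - (1/19)·R2
R4 → R4 - (67/104)·R3
REF = 
  [      4,      -3,       5]
  [      0,    19/4,   -17/4]
  [      0,       0, -104/19]
  [      0,       0,       0]
Pivot columns: 1, 2, 3 → 3 pivots.
dim(Col(A)) = number of pivot columns = 3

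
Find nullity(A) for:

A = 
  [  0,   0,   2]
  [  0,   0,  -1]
nullity(A) = 2

Row reduce:
R2 → R2 + (1/2)·R1
REF = 
  [  0,   0,   2]
  [  0,   0,   0]
Pivot columns: 3 → 1 pivot.
rank(A) = 1, so nullity(A) = 3 - 1 = 2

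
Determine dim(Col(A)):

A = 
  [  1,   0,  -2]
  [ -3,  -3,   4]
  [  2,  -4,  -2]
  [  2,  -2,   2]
Row reduce:
R2 → R2 + (3)·R1
R3 → R3 - (2)·R1
R4 → R4 - (2)·R1
R3 → R3 - (4/3)·R2
R4 → R4 - (2/3)·R2
R4 → R4 - (11/7)·R3
REF = 
  [   1,    0,   -2]
  [   0,   -3,   -2]
  [   0,    0, 14/3]
  [   0,    0,    0]
Pivot columns: 1, 2, 3 → 3 pivots.
dim(Col(A)) = number of pivot columns = 3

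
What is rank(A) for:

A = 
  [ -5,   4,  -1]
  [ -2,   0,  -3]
rank(A) = 2

Row reduce:
R2 → R2 - (2/5)·R1
REF = 
  [   -5,     4,    -1]
  [    0,  -8/5, -13/5]
Pivot columns: 1, 2 → 2 pivots.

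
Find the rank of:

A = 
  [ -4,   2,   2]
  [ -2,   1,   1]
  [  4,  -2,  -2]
Row reduce:
R2 → R2 - (1/2)·R1
R3 → R3 + (1)·R1
REF = 
  [ -4,   2,   2]
  [  0,   0,   0]
  [  0,   0,   0]
Pivot columns: 1 → 1 pivot.

rank(A) = 1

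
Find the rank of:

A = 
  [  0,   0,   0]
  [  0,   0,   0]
Row reduce:
(no row operations needed)
REF = 
  [  0,   0,   0]
  [  0,   0,   0]
Pivot columns: none → 0 pivots.

rank(A) = 0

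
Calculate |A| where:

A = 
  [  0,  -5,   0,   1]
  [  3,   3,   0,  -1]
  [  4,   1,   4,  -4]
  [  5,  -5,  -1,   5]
231

Cofactor expansion along row 1: det(A) = a₁₁M₁₁ - a₁₂M₁₂ + a₁₃M₁₃ - a₁₄M₁₄

M₁₁ = det[[3, 0, -1]; [1, 4, -4]; [-5, -1, 5]]
  = (3)·((4)(5) - (-4)(-1)) - (0)·((1)(5) - (-4)(-5)) + (-1)·((1)(-1) - (4)(-5))
  = (3)(16) - (0)(-15) + (-1)(19)
  = 29
M₁₂ = det[[3, 0, -1]; [4, 4, -4]; [5, -1, 5]]
  = (3)·((4)(5) - (-4)(-1)) - (0)·((4)(5) - (-4)(5)) + (-1)·((4)(-1) - (4)(5))
  = (3)(16) - (0)(40) + (-1)(-24)
  = 72
M₁₃ = det[[3, 3, -1]; [4, 1, -4]; [5, -5, 5]]
  = (3)·((1)(5) - (-4)(-5)) - (3)·((4)(5) - (-4)(5)) + (-1)·((4)(-5) - (1)(5))
  = (3)(-15) - (3)(40) + (-1)(-25)
  = -140
M₁₄ = det[[3, 3, 0]; [4, 1, 4]; [5, -5, -1]]
  = (3)·((1)(-1) - (4)(-5)) - (3)·((4)(-1) - (4)(5)) + (0)·((4)(-5) - (1)(5))
  = (3)(19) - (3)(-24) + (0)(-25)
  = 129

det(A) = (0)(29) - (-5)(72) + (0)(-140) - (1)(129) = 231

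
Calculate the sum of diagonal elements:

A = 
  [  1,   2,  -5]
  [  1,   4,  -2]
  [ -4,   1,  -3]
2

tr(A) = 1 + 4 + -3 = 2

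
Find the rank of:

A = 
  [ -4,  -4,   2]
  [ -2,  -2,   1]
Row reduce:
R2 → R2 - (1/2)·R1
REF = 
  [ -4,  -4,   2]
  [  0,   0,   0]
Pivot columns: 1 → 1 pivot.

rank(A) = 1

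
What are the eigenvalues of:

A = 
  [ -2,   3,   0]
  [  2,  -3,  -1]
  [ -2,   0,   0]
λ = 1, -3 + √3, -3 - √3  (≈ 1, -1.268, -4.732)

Characteristic polynomial: det(λI - A) = λ³ + 5λ² - 6
Testing integer divisors of the constant term: p(1) = 0, so (λ - 1) is a factor:
p(λ) = (λ - 1)(λ² + 6λ + 6)
λ² + 6λ + 6 = 0  ⇒  λ = (-6 ± √((6)² - 4·(6)))/2 = (-6 ± √(12))/2
  = -3 + √3,  -3 - √3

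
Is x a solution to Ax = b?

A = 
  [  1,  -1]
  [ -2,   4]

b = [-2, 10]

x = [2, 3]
No

Ax = [-1, 8] ≠ b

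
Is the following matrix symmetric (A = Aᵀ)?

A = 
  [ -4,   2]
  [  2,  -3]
Yes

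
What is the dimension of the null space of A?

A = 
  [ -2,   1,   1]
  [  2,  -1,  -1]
nullity(A) = 2

Row reduce:
R2 → R2 + (1)·R1
REF = 
  [ -2,   1,   1]
  [  0,   0,   0]
Pivot columns: 1 → 1 pivot.
rank(A) = 1, so nullity(A) = 3 - 1 = 2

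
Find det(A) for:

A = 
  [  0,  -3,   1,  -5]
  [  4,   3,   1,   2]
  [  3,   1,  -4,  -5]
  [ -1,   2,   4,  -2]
651

Cofactor expansion along row 1: det(A) = a₁₁M₁₁ - a₁₂M₁₂ + a₁₃M₁₃ - a₁₄M₁₄

M₁₁ = det[[3, 1, 2]; [1, -4, -5]; [2, 4, -2]]
  = (3)·((-4)(-2) - (-5)(4)) - (1)·((1)(-2) - (-5)(2)) + (2)·((1)(4) - (-4)(2))
  = (3)(28) - (1)(8) + (2)(12)
  = 100
M₁₂ = det[[4, 1, 2]; [3, -4, -5]; [-1, 4, -2]]
  = (4)·((-4)(-2) - (-5)(4)) - (1)·((3)(-2) - (-5)(-1)) + (2)·((3)(4) - (-4)(-1))
  = (4)(28) - (1)(-11) + (2)(8)
  = 139
M₁₃ = det[[4, 3, 2]; [3, 1, -5]; [-1, 2, -2]]
  = (4)·((1)(-2) - (-5)(2)) - (3)·((3)(-2) - (-5)(-1)) + (2)·((3)(2) - (1)(-1))
  = (4)(8) - (3)(-11) + (2)(7)
  = 79
M₁₄ = det[[4, 3, 1]; [3, 1, -4]; [-1, 2, 4]]
  = (4)·((1)(4) - (-4)(2)) - (3)·((3)(4) - (-4)(-1)) + (1)·((3)(2) - (1)(-1))
  = (4)(12) - (3)(8) + (1)(7)
  = 31

det(A) = (0)(100) - (-3)(139) + (1)(79) - (-5)(31) = 651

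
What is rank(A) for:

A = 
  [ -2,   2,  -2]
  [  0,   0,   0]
Row reduce:
(no row operations needed)
REF = 
  [ -2,   2,  -2]
  [  0,   0,   0]
Pivot columns: 1 → 1 pivot.

rank(A) = 1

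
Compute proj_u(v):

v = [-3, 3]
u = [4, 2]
v·u = (-3)(4) + (3)(2) = -6
u·u = (4)² + (2)² = 20
proj_u(v) = (v·u / u·u) × u = (-6/20) × u = (-3/10) × u

proj_u(v) = [-6/5, -3/5]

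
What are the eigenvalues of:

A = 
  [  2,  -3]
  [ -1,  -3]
λ = (-1 + √37)/2, (-1 - √37)/2  (≈ 2.541, -3.541)

tr(A) = -1, det(A) = -9
Characteristic polynomial: λ² - tr(A)λ + det(A) = λ² + λ - 9
λ² + λ - 9 = 0  ⇒  λ = (-1 ± √((1)² - 4·(-9)))/2 = (-1 ± √(37))/2
  = (-1 + √37)/2,  (-1 - √37)/2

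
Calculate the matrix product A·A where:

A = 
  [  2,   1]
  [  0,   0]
A² = A·A:
A²[1,1] = (2)(2) + (1)(0) = 4
A²[1,2] = (2)(1) + (1)(0) = 2
A²[2,1] = (0)(2) + (0)(0) = 0
A²[2,2] = (0)(1) + (0)(0) = 0
A² = 
  [  4,   2]
  [  0,   0]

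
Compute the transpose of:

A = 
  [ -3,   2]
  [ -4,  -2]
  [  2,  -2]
Aᵀ = 
  [ -3,  -4,   2]
  [  2,  -2,  -2]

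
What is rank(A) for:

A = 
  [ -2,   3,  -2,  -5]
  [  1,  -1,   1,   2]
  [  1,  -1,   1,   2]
Row reduce:
R2 → R2 + (1/2)·R1
R3 → R3 + (1/2)·R1
R3 → R3 - (1)·R2
REF = 
  [  -2,    3,   -2,   -5]
  [   0,  1/2,    0, -1/2]
  [   0,    0,    0,    0]
Pivot columns: 1, 2 → 2 pivots.

rank(A) = 2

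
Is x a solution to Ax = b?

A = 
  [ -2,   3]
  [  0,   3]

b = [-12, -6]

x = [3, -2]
Yes

Ax = [-12, -6] = b ✓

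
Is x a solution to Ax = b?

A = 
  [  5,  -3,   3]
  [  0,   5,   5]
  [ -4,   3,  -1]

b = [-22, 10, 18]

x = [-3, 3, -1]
No

Ax = [-27, 10, 22] ≠ b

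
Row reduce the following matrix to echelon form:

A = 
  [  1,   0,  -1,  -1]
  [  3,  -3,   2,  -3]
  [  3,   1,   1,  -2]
Row operations:
R2 → R2 - (3)·R1
R3 → R3 - (3)·R1
R3 → R3 + (1/3)·R2

Resulting echelon form:
REF = 
  [   1,    0,   -1,   -1]
  [   0,   -3,    5,    0]
  [   0,    0, 17/3,    1]

Rank = 3 (number of non-zero pivot rows).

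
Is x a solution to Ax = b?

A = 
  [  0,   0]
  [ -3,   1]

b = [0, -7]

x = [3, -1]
No

Ax = [0, -10] ≠ b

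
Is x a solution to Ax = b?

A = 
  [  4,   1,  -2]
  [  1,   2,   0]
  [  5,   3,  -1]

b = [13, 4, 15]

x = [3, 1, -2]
No

Ax = [17, 5, 20] ≠ b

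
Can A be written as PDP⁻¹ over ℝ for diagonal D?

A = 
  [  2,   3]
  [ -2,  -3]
Yes

tr(A) = -1, det(A) = 0
Characteristic polynomial: λ² - tr(A)λ + det(A) = λ² + λ
λ² + λ = λ(λ + 1)
Eigenvalues: 0, -1
λ=-1: alg. mult. = 1, geom. mult. = 2 - rank(A - (-1)I) = 2 - 1 = 1
λ=0: alg. mult. = 1, geom. mult. = 2 - rank(A - (0)I) = 2 - 1 = 1
Sum of geometric multiplicities equals n, so A has n independent eigenvectors.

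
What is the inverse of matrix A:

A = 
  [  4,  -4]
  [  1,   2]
det(A) = (4)(2) - (-4)(1) = 12
For a 2×2 matrix, A⁻¹ = (1/det(A)) · [[d, -b], [-c, a]]
    = (1/12) · [[2, 4], [-1, 4]]

A⁻¹ = 
  [  1/6,   1/3]
  [-1/12,   1/3]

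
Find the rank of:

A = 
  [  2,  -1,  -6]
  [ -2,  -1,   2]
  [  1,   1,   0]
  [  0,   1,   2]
rank(A) = 2

Row reduce:
R2 → R2 + (1)·R1
R3 → R3 - (1/2)·R1
R3 → R3 + (3/4)·R2
R4 → R4 + (1/2)·R2
REF = 
  [  2,  -1,  -6]
  [  0,  -2,  -4]
  [  0,   0,   0]
  [  0,   0,   0]
Pivot columns: 1, 2 → 2 pivots.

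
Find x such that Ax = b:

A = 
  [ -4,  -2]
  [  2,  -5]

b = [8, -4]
Row reduce the augmented matrix [A|b]:
R2 → R2 + (1/2)·R1
REF = 
  [ -4,  -2,   8]
  [  0,  -6,   0]

Back-substitution:
x₂ = 0 / (-6) = 0
x₁ = (8 - (-2)(0)) / (-4) = -2

x = [-2, 0]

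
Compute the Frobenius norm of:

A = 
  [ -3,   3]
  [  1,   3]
||A||_F = 5.292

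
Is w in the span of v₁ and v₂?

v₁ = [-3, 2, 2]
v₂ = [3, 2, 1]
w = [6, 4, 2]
Yes

Form the augmented matrix and row-reduce:
[v₁|v₂|w] = 
  [ -3,   3,   6]
  [  2,   2,   4]
  [  2,   1,   2]
R2 → R2 + (2/3)·R1
R3 → R3 + (2/3)·R1
R3 → R3 - (3/4)·R2
REF = 
  [ -3,   3,   6]
  [  0,   4,   8]
  [  0,   0,   0]

No row of the form [0 0 | nonzero], so the system is consistent. Back-substitution gives c₁ = 0, c₂ = 2: w = (0)·v₁ + (2)·v₂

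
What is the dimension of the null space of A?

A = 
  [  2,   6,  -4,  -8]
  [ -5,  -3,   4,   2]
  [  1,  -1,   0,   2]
nullity(A) = 2

Row reduce:
R2 → R2 + (5/2)·R1
R3 → R3 - (1/2)·R1
R3 → R3 + (1/3)·R2
REF = 
  [  2,   6,  -4,  -8]
  [  0,  12,  -6, -18]
  [  0,   0,   0,   0]
Pivot columns: 1, 2 → 2 pivots.
rank(A) = 2, so nullity(A) = 4 - 2 = 2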